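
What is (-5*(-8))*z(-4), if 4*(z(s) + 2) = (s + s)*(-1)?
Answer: 0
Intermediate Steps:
z(s) = -2 - s/2 (z(s) = -2 + ((s + s)*(-1))/4 = -2 + ((2*s)*(-1))/4 = -2 + (-2*s)/4 = -2 - s/2)
(-5*(-8))*z(-4) = (-5*(-8))*(-2 - ½*(-4)) = 40*(-2 + 2) = 40*0 = 0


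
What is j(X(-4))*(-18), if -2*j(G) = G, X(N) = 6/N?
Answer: -27/2 ≈ -13.500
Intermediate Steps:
j(G) = -G/2
j(X(-4))*(-18) = -3/(-4)*(-18) = -3*(-1)/4*(-18) = -½*(-3/2)*(-18) = (¾)*(-18) = -27/2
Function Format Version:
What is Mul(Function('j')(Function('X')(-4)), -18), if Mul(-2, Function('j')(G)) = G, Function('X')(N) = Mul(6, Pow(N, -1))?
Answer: Rational(-27, 2) ≈ -13.500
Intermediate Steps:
Function('j')(G) = Mul(Rational(-1, 2), G)
Mul(Function('j')(Function('X')(-4)), -18) = Mul(Mul(Rational(-1, 2), Mul(6, Pow(-4, -1))), -18) = Mul(Mul(Rational(-1, 2), Mul(6, Rational(-1, 4))), -18) = Mul(Mul(Rational(-1, 2), Rational(-3, 2)), -18) = Mul(Rational(3, 4), -18) = Rational(-27, 2)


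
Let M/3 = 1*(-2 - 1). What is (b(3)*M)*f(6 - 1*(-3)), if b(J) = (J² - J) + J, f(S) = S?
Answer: -729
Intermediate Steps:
b(J) = J²
M = -9 (M = 3*(1*(-2 - 1)) = 3*(1*(-3)) = 3*(-3) = -9)
(b(3)*M)*f(6 - 1*(-3)) = (3²*(-9))*(6 - 1*(-3)) = (9*(-9))*(6 + 3) = -81*9 = -729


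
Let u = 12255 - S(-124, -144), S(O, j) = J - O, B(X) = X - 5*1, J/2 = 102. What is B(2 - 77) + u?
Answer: 11847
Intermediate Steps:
J = 204 (J = 2*102 = 204)
B(X) = -5 + X (B(X) = X - 5 = -5 + X)
S(O, j) = 204 - O
u = 11927 (u = 12255 - (204 - 1*(-124)) = 12255 - (204 + 124) = 12255 - 1*328 = 12255 - 328 = 11927)
B(2 - 77) + u = (-5 + (2 - 77)) + 11927 = (-5 - 75) + 11927 = -80 + 11927 = 11847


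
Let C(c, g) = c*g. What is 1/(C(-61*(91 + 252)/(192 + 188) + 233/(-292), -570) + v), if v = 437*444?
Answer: 73/16488315 ≈ 4.4274e-6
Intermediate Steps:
v = 194028
1/(C(-61*(91 + 252)/(192 + 188) + 233/(-292), -570) + v) = 1/((-61*(91 + 252)/(192 + 188) + 233/(-292))*(-570) + 194028) = 1/((-61/(380/343) + 233*(-1/292))*(-570) + 194028) = 1/((-61/(380*(1/343)) - 233/292)*(-570) + 194028) = 1/((-61/380/343 - 233/292)*(-570) + 194028) = 1/((-61*343/380 - 233/292)*(-570) + 194028) = 1/((-20923/380 - 233/292)*(-570) + 194028) = 1/(-774757/13870*(-570) + 194028) = 1/(2324271/73 + 194028) = 1/(16488315/73) = 73/16488315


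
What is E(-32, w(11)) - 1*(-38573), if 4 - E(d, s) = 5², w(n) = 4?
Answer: 38552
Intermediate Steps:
E(d, s) = -21 (E(d, s) = 4 - 1*5² = 4 - 1*25 = 4 - 25 = -21)
E(-32, w(11)) - 1*(-38573) = -21 - 1*(-38573) = -21 + 38573 = 38552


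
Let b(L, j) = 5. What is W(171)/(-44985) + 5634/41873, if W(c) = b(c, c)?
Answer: 50647225/376731381 ≈ 0.13444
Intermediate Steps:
W(c) = 5
W(171)/(-44985) + 5634/41873 = 5/(-44985) + 5634/41873 = 5*(-1/44985) + 5634*(1/41873) = -1/8997 + 5634/41873 = 50647225/376731381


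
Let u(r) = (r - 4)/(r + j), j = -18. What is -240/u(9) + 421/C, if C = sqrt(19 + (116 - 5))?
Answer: 432 + 421*sqrt(130)/130 ≈ 468.92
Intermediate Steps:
C = sqrt(130) (C = sqrt(19 + 111) = sqrt(130) ≈ 11.402)
u(r) = (-4 + r)/(-18 + r) (u(r) = (r - 4)/(r - 18) = (-4 + r)/(-18 + r))
-240/u(9) + 421/C = -240*(-18 + 9)/(-4 + 9) + 421/(sqrt(130)) = -240/(5/(-9)) + 421*(sqrt(130)/130) = -240/((-1/9*5)) + 421*sqrt(130)/130 = -240/(-5/9) + 421*sqrt(130)/130 = -240*(-9/5) + 421*sqrt(130)/130 = 432 + 421*sqrt(130)/130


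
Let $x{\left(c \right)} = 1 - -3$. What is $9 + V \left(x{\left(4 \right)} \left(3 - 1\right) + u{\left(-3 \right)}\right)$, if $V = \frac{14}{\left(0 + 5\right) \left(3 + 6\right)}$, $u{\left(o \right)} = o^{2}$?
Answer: $\frac{643}{45} \approx 14.289$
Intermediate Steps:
$x{\left(c \right)} = 4$ ($x{\left(c \right)} = 1 + 3 = 4$)
$V = \frac{14}{45}$ ($V = \frac{14}{5 \cdot 9} = \frac{14}{45} \approx 0.31111$)
$9 + V \left(x{\left(4 \right)} \left(3 - 1\right) + u{\left(-3 \right)}\right) = 9 + \frac{14 \left(4 \left(3 - 1\right) + \left(-3\right)^{2}\right)}{45} = 9 + \frac{14 \left(4 \cdot 2 + 9\right)}{45} = 9 + \frac{14 \left(8 + 9\right)}{45} = 9 + \frac{14}{45} \cdot 17 = 9 + \frac{238}{45} = \frac{643}{45}$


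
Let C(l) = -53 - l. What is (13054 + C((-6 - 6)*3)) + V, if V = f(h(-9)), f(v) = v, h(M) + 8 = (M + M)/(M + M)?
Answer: 13030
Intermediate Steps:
h(M) = -7 (h(M) = -8 + (M + M)/(M + M) = -8 + (2*M)/((2*M)) = -8 + (2*M)*(1/(2*M)) = -8 + 1 = -7)
V = -7
(13054 + C((-6 - 6)*3)) + V = (13054 + (-53 - (-6 - 6)*3)) - 7 = (13054 + (-53 - (-12)*3)) - 7 = (13054 + (-53 - 1*(-36))) - 7 = (13054 + (-53 + 36)) - 7 = (13054 - 17) - 7 = 13037 - 7 = 13030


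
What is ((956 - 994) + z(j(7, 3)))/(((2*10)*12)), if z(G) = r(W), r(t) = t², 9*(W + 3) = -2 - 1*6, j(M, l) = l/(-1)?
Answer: -1853/19440 ≈ -0.095319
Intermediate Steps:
j(M, l) = -l (j(M, l) = l*(-1) = -l)
W = -35/9 (W = -3 + (-2 - 1*6)/9 = -3 + (-2 - 6)/9 = -3 + (⅑)*(-8) = -3 - 8/9 = -35/9 ≈ -3.8889)
z(G) = 1225/81 (z(G) = (-35/9)² = 1225/81)
((956 - 994) + z(j(7, 3)))/(((2*10)*12)) = ((956 - 994) + 1225/81)/(((2*10)*12)) = (-38 + 1225/81)/((20*12)) = -1853/81/240 = -1853/81*1/240 = -1853/19440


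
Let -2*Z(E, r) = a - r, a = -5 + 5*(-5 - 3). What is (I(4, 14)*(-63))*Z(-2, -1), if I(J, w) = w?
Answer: -19404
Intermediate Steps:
a = -45 (a = -5 + 5*(-8) = -5 - 40 = -45)
Z(E, r) = 45/2 + r/2 (Z(E, r) = -(-45 - r)/2 = 45/2 + r/2)
(I(4, 14)*(-63))*Z(-2, -1) = (14*(-63))*(45/2 + (1/2)*(-1)) = -882*(45/2 - 1/2) = -882*22 = -19404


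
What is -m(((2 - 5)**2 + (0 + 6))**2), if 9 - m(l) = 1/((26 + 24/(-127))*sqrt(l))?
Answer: -442403/49170 ≈ -8.9974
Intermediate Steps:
m(l) = 9 - 127/(3278*sqrt(l)) (m(l) = 9 - 1/((26 + 24/(-127))*sqrt(l)) = 9 - 1/((26 + 24*(-1/127))*sqrt(l)) = 9 - 1/((26 - 24/127)*sqrt(l)) = 9 - 1/(3278*sqrt(l)/127) = 9 - 127/(3278*sqrt(l)))
-m(((2 - 5)**2 + (0 + 6))**2) = -(9 - 127/(3278*(6 + (2 - 5)**2))) = -(9 - 127/(3278*sqrt(((-3)**2 + 6)**2))) = -(9 - 127/(3278*sqrt((9 + 6)**2))) = -(9 - 127/(3278*sqrt(15**2))) = -(9 - 127/(3278*sqrt(225))) = -(9 - 127/3278*1/15) = -(9 - 127/49170) = -1*442403/49170 = -442403/49170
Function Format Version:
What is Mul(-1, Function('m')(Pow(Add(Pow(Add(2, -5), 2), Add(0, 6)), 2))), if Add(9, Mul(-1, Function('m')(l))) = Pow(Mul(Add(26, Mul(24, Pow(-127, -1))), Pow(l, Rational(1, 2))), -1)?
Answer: Rational(-442403, 49170) ≈ -8.9974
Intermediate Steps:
Function('m')(l) = Add(9, Mul(Rational(-127, 3278), Pow(l, Rational(-1, 2)))) (Function('m')(l) = Add(9, Mul(-1, Pow(Mul(Add(26, Mul(24, Pow(-127, -1))), Pow(l, Rational(1, 2))), -1))) = Add(9, Mul(-1, Pow(Mul(Add(26, Mul(24, Rational(-1, 127))), Pow(l, Rational(1, 2))), -1))) = Add(9, Mul(-1, Pow(Mul(Add(26, Rational(-24, 127)), Pow(l, Rational(1, 2))), -1))) = Add(9, Mul(-1, Pow(Mul(Rational(3278, 127), Pow(l, Rational(1, 2))), -1))) = Add(9, Mul(-1, Mul(Rational(127, 3278), Pow(l, Rational(-1, 2))))) = Add(9, Mul(Rational(-127, 3278), Pow(l, Rational(-1, 2)))))
Mul(-1, Function('m')(Pow(Add(Pow(Add(2, -5), 2), Add(0, 6)), 2))) = Mul(-1, Add(9, Mul(Rational(-127, 3278), Pow(Pow(Add(Pow(Add(2, -5), 2), Add(0, 6)), 2), Rational(-1, 2))))) = Mul(-1, Add(9, Mul(Rational(-127, 3278), Pow(Pow(Add(Pow(-3, 2), 6), 2), Rational(-1, 2))))) = Mul(-1, Add(9, Mul(Rational(-127, 3278), Pow(Pow(Add(9, 6), 2), Rational(-1, 2))))) = Mul(-1, Add(9, Mul(Rational(-127, 3278), Pow(Pow(15, 2), Rational(-1, 2))))) = Mul(-1, Add(9, Mul(Rational(-127, 3278), Pow(225, Rational(-1, 2))))) = Mul(-1, Add(9, Mul(Rational(-127, 3278), Rational(1, 15)))) = Mul(-1, Add(9, Rational(-127, 49170))) = Mul(-1, Rational(442403, 49170)) = Rational(-442403, 49170)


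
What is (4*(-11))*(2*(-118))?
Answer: 10384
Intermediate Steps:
(4*(-11))*(2*(-118)) = -44*(-236) = 10384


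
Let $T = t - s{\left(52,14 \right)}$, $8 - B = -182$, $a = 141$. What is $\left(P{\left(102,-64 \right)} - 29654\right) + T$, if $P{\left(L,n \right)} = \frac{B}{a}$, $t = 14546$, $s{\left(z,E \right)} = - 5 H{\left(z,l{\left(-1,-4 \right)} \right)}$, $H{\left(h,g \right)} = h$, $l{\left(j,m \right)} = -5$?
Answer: $- \frac{2093378}{141} \approx -14847.0$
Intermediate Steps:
$B = 190$ ($B = 8 - -182 = 8 + 182 = 190$)
$s{\left(z,E \right)} = - 5 z$
$P{\left(L,n \right)} = \frac{190}{141}$
$T = 14806$ ($T = 14546 - \left(-5\right) 52 = 14546 - -260 = 14546 + 260 = 14806$)
$\left(P{\left(102,-64 \right)} - 29654\right) + T = \left(\frac{190}{141} - 29654\right) + 14806 = - \frac{4181024}{141} + 14806 = - \frac{2093378}{141}$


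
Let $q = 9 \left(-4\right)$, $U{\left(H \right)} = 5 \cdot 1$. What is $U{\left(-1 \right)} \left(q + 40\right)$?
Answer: $20$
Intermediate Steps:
$U{\left(H \right)} = 5$
$q = -36$
$U{\left(-1 \right)} \left(q + 40\right) = 5 \left(-36 + 40\right) = 5 \cdot 4 = 20$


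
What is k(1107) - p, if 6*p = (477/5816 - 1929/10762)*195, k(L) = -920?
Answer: -57386666965/62591792 ≈ -916.84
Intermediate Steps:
p = -197781675/62591792 (p = ((477/5816 - 1929/10762)*195)/6 = (-3042795/31295896*195)/6 = (⅙)*(-593345025/31295896) = -197781675/62591792 ≈ -3.1599)
k(1107) - p = -920 - 1*(-197781675/62591792) = -920 + 197781675/62591792 = -57386666965/62591792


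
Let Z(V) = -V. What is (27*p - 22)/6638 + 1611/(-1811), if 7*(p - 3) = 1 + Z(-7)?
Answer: -73717607/84149926 ≈ -0.87603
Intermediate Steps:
p = 29/7 (p = 3 + (1 - 1*(-7))/7 = 3 + (1 + 7)/7 = 3 + (⅐)*8 = 3 + 8/7 = 29/7 ≈ 4.1429)
(27*p - 22)/6638 + 1611/(-1811) = (27*(29/7) - 22)/6638 + 1611/(-1811) = (783/7 - 22)*(1/6638) + 1611*(-1/1811) = (629/7)*(1/6638) - 1611/1811 = 629/46466 - 1611/1811 = -73717607/84149926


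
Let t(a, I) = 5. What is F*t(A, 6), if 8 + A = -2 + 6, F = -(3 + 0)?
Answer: -15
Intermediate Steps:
F = -3 (F = -1*3 = -3)
A = -4 (A = -8 + (-2 + 6) = -8 + 4 = -4)
F*t(A, 6) = -3*5 = -15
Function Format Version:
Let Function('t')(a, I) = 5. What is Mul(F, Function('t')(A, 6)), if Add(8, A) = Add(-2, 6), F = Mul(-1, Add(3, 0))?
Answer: -15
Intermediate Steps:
F = -3 (F = Mul(-1, 3) = -3)
A = -4 (A = Add(-8, Add(-2, 6)) = Add(-8, 4) = -4)
Mul(F, Function('t')(A, 6)) = Mul(-3, 5) = -15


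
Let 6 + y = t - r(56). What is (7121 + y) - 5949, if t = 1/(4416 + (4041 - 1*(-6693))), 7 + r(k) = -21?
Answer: 18089101/15150 ≈ 1194.0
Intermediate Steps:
r(k) = -28 (r(k) = -7 - 21 = -28)
t = 1/15150 (t = 1/(4416 + (4041 + 6693)) = 1/(4416 + 10734) = 1/15150 ≈ 6.6007e-5)
y = 333301/15150 (y = -6 + (1/15150 - 1*(-28)) = -6 + (1/15150 + 28) = -6 + 424201/15150 = 333301/15150 ≈ 22.000)
(7121 + y) - 5949 = (7121 + 333301/15150) - 5949 = 108216451/15150 - 5949 = 18089101/15150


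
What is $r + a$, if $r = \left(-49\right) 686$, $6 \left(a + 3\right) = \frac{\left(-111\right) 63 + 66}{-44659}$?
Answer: $- \frac{3002600897}{89318} \approx -33617.0$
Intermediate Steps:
$a = - \frac{265645}{89318}$ ($a = -3 + \frac{\left(\left(-111\right) 63 + 66\right) \frac{1}{-44659}}{6} = -3 + \frac{\left(-6993 + 66\right) \left(- \frac{1}{44659}\right)}{6} = -3 + \frac{\left(-6927\right) \left(- \frac{1}{44659}\right)}{6} = -3 + \frac{1}{6} \cdot \frac{6927}{44659} = -3 + \frac{2309}{89318} = - \frac{265645}{89318} \approx -2.9741$)
$r = -33614$
$r + a = -33614 - \frac{265645}{89318} = - \frac{3002600897}{89318}$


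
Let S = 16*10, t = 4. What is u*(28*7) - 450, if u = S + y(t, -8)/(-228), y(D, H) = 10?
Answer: 1761380/57 ≈ 30901.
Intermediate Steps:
S = 160
u = 18235/114 (u = 160 + 10/(-228) = 160 + 10*(-1/228) = 160 - 5/114 = 18235/114 ≈ 159.96)
u*(28*7) - 450 = 18235*(28*7)/114 - 450 = (18235/114)*196 - 450 = 1787030/57 - 450 = 1761380/57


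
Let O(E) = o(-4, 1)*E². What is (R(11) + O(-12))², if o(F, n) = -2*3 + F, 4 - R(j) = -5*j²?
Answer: 690561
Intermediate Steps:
R(j) = 4 + 5*j² (R(j) = 4 - (-5)*j² = 4 + 5*j²)
o(F, n) = -6 + F
O(E) = -10*E² (O(E) = (-6 - 4)*E² = -10*E²)
(R(11) + O(-12))² = ((4 + 5*11²) - 10*(-12)²)² = ((4 + 5*121) - 10*144)² = ((4 + 605) - 1440)² = (609 - 1440)² = (-831)² = 690561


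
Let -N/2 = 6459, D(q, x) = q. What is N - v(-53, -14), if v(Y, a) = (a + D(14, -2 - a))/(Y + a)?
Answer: -12918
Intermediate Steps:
N = -12918 (N = -2*6459 = -12918)
v(Y, a) = (14 + a)/(Y + a) (v(Y, a) = (a + 14)/(Y + a) = (14 + a)/(Y + a))
N - v(-53, -14) = -12918 - (14 - 14)/(-53 - 14) = -12918 - 0/(-67) = -12918 - (-1)*0/67 = -12918 - 1*0 = -12918 + 0 = -12918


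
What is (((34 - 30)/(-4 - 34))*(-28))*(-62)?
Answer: -3472/19 ≈ -182.74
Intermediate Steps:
(((34 - 30)/(-4 - 34))*(-28))*(-62) = ((4/(-38))*(-28))*(-62) = ((4*(-1/38))*(-28))*(-62) = -2/19*(-28)*(-62) = (56/19)*(-62) = -3472/19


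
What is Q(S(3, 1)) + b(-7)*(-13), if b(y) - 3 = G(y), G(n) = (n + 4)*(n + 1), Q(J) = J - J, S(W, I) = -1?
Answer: -273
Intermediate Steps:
Q(J) = 0
G(n) = (1 + n)*(4 + n) (G(n) = (4 + n)*(1 + n) = (1 + n)*(4 + n))
b(y) = 7 + y² + 5*y (b(y) = 3 + (4 + y² + 5*y) = 7 + y² + 5*y)
Q(S(3, 1)) + b(-7)*(-13) = 0 + (7 + (-7)² + 5*(-7))*(-13) = 0 + (7 + 49 - 35)*(-13) = 0 + 21*(-13) = 0 - 273 = -273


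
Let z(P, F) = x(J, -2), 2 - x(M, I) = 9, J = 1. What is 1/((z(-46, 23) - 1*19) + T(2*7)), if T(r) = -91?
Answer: -1/117 ≈ -0.0085470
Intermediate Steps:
x(M, I) = -7 (x(M, I) = 2 - 1*9 = 2 - 9 = -7)
z(P, F) = -7
1/((z(-46, 23) - 1*19) + T(2*7)) = 1/((-7 - 1*19) - 91) = 1/((-7 - 19) - 91) = 1/(-26 - 91) = 1/(-117) = -1/117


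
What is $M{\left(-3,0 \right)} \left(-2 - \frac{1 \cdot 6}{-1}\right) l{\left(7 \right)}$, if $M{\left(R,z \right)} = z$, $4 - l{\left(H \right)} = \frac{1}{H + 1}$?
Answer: $0$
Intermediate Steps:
$l{\left(H \right)} = 4 - \frac{1}{1 + H}$ ($l{\left(H \right)} = 4 - \frac{1}{H + 1} = 4 - \frac{1}{1 + H}$)
$M{\left(-3,0 \right)} \left(-2 - \frac{1 \cdot 6}{-1}\right) l{\left(7 \right)} = 0 \left(-2 - \frac{1 \cdot 6}{-1}\right) \frac{3 + 4 \cdot 7}{1 + 7} = 0 \left(-2 - 6 \left(-1\right)\right) \frac{3 + 28}{8} = 0 \left(-2 - -6\right) \frac{1}{8} \cdot 31 = 0 \left(-2 + 6\right) \frac{31}{8} = 0 \cdot 4 \cdot \frac{31}{8} = 0 \cdot \frac{31}{8} = 0$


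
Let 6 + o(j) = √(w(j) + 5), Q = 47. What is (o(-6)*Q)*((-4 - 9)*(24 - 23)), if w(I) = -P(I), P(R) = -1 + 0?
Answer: 3666 - 611*√6 ≈ 2169.4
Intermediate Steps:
P(R) = -1
w(I) = 1 (w(I) = -1*(-1) = 1)
o(j) = -6 + √6 (o(j) = -6 + √(1 + 5) = -6 + √6)
(o(-6)*Q)*((-4 - 9)*(24 - 23)) = ((-6 + √6)*47)*((-4 - 9)*(24 - 23)) = (-282 + 47*√6)*(-13*1) = (-282 + 47*√6)*(-13) = 3666 - 611*√6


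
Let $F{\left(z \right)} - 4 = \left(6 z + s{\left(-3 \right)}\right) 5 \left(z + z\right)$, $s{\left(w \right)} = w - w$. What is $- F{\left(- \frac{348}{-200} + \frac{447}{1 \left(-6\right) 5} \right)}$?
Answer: $- \frac{1299392}{125} \approx -10395.0$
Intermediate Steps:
$s{\left(w \right)} = 0$
$F{\left(z \right)} = 4 + 60 z^{2}$ ($F{\left(z \right)} = 4 + \left(6 z + 0\right) 5 \left(z + z\right) = 4 + 6 z 5 \cdot 2 z = 4 + 30 z 2 z = 4 + 60 z^{2}$)
$- F{\left(- \frac{348}{-200} + \frac{447}{1 \left(-6\right) 5} \right)} = - (4 + 60 \left(- \frac{348}{-200} + \frac{447}{1 \left(-6\right) 5}\right)^{2}) = - (4 + 60 \left(\left(-348\right) \left(- \frac{1}{200}\right) + \frac{447}{\left(-6\right) 5}\right)^{2}) = - (4 + 60 \left(\frac{87}{50} + \frac{447}{-30}\right)^{2}) = - (4 + 60 \left(\frac{87}{50} + 447 \left(- \frac{1}{30}\right)\right)^{2}) = - (4 + 60 \left(\frac{87}{50} - \frac{149}{10}\right)^{2}) = - (4 + 60 \left(- \frac{329}{25}\right)^{2}) = - (4 + 60 \cdot \frac{108241}{625}) = - (4 + \frac{1298892}{125}) = \left(-1\right) \frac{1299392}{125} = - \frac{1299392}{125}$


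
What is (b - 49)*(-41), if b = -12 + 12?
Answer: 2009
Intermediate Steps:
b = 0
(b - 49)*(-41) = (0 - 49)*(-41) = -49*(-41) = 2009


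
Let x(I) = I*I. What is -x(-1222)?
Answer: -1493284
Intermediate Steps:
x(I) = I²
-x(-1222) = -1*(-1222)² = -1*1493284 = -1493284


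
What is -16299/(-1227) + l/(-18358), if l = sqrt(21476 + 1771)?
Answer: 5433/409 - 9*sqrt(287)/18358 ≈ 13.275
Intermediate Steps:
l = 9*sqrt(287) (l = sqrt(23247) = 9*sqrt(287) ≈ 152.47)
-16299/(-1227) + l/(-18358) = -16299/(-1227) + (9*sqrt(287))/(-18358) = -16299*(-1/1227) + (9*sqrt(287))*(-1/18358) = 5433/409 - 9*sqrt(287)/18358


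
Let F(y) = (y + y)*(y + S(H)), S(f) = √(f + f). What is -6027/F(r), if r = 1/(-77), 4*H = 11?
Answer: 11911361/21739 + 917174797*√22/43478 ≈ 99493.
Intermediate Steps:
H = 11/4 (H = (¼)*11 = 11/4 ≈ 2.7500)
S(f) = √2*√f (S(f) = √(2*f) = √2*√f)
r = -1/77 ≈ -0.012987
F(y) = 2*y*(y + √22/2) (F(y) = (y + y)*(y + √2*√(11/4)) = (2*y)*(y + √2*(√11/2)) = (2*y)*(y + √22/2) = 2*y*(y + √22/2))
-6027/F(r) = -6027*(-77/(√22 + 2*(-1/77))) = -6027*(-77/(√22 - 2/77)) = -6027*(-77/(-2/77 + √22)) = -6027/(2/5929 - √22/77)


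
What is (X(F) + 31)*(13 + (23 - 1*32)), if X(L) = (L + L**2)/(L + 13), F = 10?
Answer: 3292/23 ≈ 143.13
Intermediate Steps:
X(L) = (L + L**2)/(13 + L)
(X(F) + 31)*(13 + (23 - 1*32)) = (10*(1 + 10)/(13 + 10) + 31)*(13 + (23 - 1*32)) = (10*11/23 + 31)*(13 + (23 - 32)) = (10*(1/23)*11 + 31)*(13 - 9) = (110/23 + 31)*4 = (823/23)*4 = 3292/23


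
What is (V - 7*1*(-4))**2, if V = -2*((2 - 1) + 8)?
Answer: 100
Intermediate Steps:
V = -18 (V = -2*(1 + 8) = -2*9 = -18)
(V - 7*1*(-4))**2 = (-18 - 7*1*(-4))**2 = (-18 - 7*(-4))**2 = (-18 + 28)**2 = 10**2 = 100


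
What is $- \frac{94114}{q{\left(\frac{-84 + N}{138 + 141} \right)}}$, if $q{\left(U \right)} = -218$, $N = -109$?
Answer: $\frac{47057}{109} \approx 431.72$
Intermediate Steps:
$- \frac{94114}{q{\left(\frac{-84 + N}{138 + 141} \right)}} = - \frac{94114}{-218} = \left(-94114\right) \left(- \frac{1}{218}\right) = \frac{47057}{109}$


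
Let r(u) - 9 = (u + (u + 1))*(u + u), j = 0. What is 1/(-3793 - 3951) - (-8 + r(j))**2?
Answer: -7745/7744 ≈ -1.0001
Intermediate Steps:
r(u) = 9 + 2*u*(1 + 2*u) (r(u) = 9 + (u + (u + 1))*(u + u) = 9 + (u + (1 + u))*(2*u) = 9 + (1 + 2*u)*(2*u) = 9 + 2*u*(1 + 2*u))
1/(-3793 - 3951) - (-8 + r(j))**2 = 1/(-3793 - 3951) - (-8 + (9 + 2*0 + 4*0**2))**2 = 1/(-7744) - (-8 + (9 + 0 + 4*0))**2 = -1/7744 - (-8 + (9 + 0 + 0))**2 = -1/7744 - (-8 + 9)**2 = -1/7744 - 1*1**2 = -1/7744 - 1*1 = -1/7744 - 1 = -7745/7744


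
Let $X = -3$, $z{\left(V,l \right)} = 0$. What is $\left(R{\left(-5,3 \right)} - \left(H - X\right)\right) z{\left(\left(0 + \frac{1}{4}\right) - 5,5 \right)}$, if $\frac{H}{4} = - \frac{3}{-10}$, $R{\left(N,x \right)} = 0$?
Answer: $0$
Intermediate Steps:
$H = \frac{6}{5}$ ($H = 4 \left(- \frac{3}{-10}\right) = 4 \left(\left(-3\right) \left(- \frac{1}{10}\right)\right) = 4 \cdot \frac{3}{10} = \frac{6}{5} \approx 1.2$)
$\left(R{\left(-5,3 \right)} - \left(H - X\right)\right) z{\left(\left(0 + \frac{1}{4}\right) - 5,5 \right)} = \left(0 - \frac{21}{5}\right) 0 = \left(- \frac{21}{5}\right) 0 = 0$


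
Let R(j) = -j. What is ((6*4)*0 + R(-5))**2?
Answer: 25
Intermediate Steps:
((6*4)*0 + R(-5))**2 = ((6*4)*0 - 1*(-5))**2 = (24*0 + 5)**2 = (0 + 5)**2 = 5**2 = 25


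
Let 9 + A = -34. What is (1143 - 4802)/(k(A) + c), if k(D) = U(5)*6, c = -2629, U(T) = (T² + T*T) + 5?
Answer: 3659/2299 ≈ 1.5916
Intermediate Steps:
A = -43 (A = -9 - 34 = -43)
U(T) = 5 + 2*T² (U(T) = (T² + T²) + 5 = 2*T² + 5 = 5 + 2*T²)
k(D) = 330 (k(D) = (5 + 2*5²)*6 = (5 + 2*25)*6 = (5 + 50)*6 = 55*6 = 330)
(1143 - 4802)/(k(A) + c) = (1143 - 4802)/(330 - 2629) = -3659/(-2299) = -3659*(-1/2299) = 3659/2299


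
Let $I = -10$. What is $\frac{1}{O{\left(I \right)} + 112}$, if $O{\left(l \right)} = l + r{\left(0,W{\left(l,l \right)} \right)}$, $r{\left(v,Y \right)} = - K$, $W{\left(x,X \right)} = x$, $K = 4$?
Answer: $\frac{1}{98} \approx 0.010204$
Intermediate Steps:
$r{\left(v,Y \right)} = -4$ ($r{\left(v,Y \right)} = \left(-1\right) 4 = -4$)
$O{\left(l \right)} = -4 + l$ ($O{\left(l \right)} = l - 4 = -4 + l$)
$\frac{1}{O{\left(I \right)} + 112} = \frac{1}{\left(-4 - 10\right) + 112} = \frac{1}{-14 + 112} = \frac{1}{98}$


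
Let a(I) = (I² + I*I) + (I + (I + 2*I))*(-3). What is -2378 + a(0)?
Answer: -2378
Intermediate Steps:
a(I) = -12*I + 2*I² (a(I) = (I² + I²) + (I + 3*I)*(-3) = 2*I² + (4*I)*(-3) = 2*I² - 12*I = -12*I + 2*I²)
-2378 + a(0) = -2378 + 2*0*(-6 + 0) = -2378 + 2*0*(-6) = -2378 + 0 = -2378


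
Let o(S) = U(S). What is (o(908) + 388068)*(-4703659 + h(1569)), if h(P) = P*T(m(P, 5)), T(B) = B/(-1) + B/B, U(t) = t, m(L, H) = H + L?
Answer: -2789617623296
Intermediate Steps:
T(B) = 1 - B (T(B) = B*(-1) + 1 = -B + 1 = 1 - B)
h(P) = P*(-4 - P) (h(P) = P*(1 - (5 + P)) = P*(1 + (-5 - P)) = P*(-4 - P))
o(S) = S
(o(908) + 388068)*(-4703659 + h(1569)) = (908 + 388068)*(-4703659 - 1*1569*(4 + 1569)) = 388976*(-4703659 - 1*1569*1573) = 388976*(-4703659 - 2468037) = 388976*(-7171696) = -2789617623296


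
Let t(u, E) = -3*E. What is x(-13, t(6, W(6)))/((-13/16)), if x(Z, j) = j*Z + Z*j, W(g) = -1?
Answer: 96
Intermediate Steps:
x(Z, j) = 2*Z*j (x(Z, j) = Z*j + Z*j = 2*Z*j)
x(-13, t(6, W(6)))/((-13/16)) = (2*(-13)*(-3*(-1)))/((-13/16)) = (2*(-13)*3)/((-13*1/16)) = -78/(-13/16) = -78*(-16/13) = 96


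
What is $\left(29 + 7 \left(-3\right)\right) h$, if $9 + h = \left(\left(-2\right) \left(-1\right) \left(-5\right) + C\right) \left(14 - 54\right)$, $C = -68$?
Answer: $24888$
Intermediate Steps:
$h = 3111$ ($h = -9 + \left(\left(-2\right) \left(-1\right) \left(-5\right) - 68\right) \left(14 - 54\right) = -9 + \left(2 \left(-5\right) - 68\right) \left(-40\right) = -9 + \left(-10 - 68\right) \left(-40\right) = -9 - -3120 = -9 + 3120 = 3111$)
$\left(29 + 7 \left(-3\right)\right) h = \left(29 + 7 \left(-3\right)\right) 3111 = \left(29 - 21\right) 3111 = 8 \cdot 3111 = 24888$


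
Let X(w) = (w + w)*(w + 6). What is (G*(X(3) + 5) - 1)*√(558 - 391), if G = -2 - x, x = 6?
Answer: -473*√167 ≈ -6112.5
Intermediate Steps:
X(w) = 2*w*(6 + w) (X(w) = (2*w)*(6 + w) = 2*w*(6 + w))
G = -8 (G = -2 - 1*6 = -2 - 6 = -8)
(G*(X(3) + 5) - 1)*√(558 - 391) = (-8*(2*3*(6 + 3) + 5) - 1)*√(558 - 391) = (-8*(2*3*9 + 5) - 1)*√167 = (-8*(54 + 5) - 1)*√167 = (-8*59 - 1)*√167 = (-472 - 1)*√167 = -473*√167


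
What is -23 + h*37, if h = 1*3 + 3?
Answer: 199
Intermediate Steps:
h = 6 (h = 3 + 3 = 6)
-23 + h*37 = -23 + 6*37 = -23 + 222 = 199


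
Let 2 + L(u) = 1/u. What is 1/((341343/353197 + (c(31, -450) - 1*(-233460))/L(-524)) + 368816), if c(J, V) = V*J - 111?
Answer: 370503653/96042713405683 ≈ 3.8577e-6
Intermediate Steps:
c(J, V) = -111 + J*V (c(J, V) = J*V - 111 = -111 + J*V)
L(u) = -2 + 1/u
1/((341343/353197 + (c(31, -450) - 1*(-233460))/L(-524)) + 368816) = 1/((341343/353197 + ((-111 + 31*(-450)) - 1*(-233460))/(-2 + 1/(-524))) + 368816) = 1/((341343*(1/353197) + ((-111 - 13950) + 233460)/(-2 - 1/524)) + 368816) = 1/((341343/353197 + (-14061 + 233460)/(-1049/524)) + 368816) = 1/((341343/353197 + 219399*(-524/1049)) + 368816) = 1/((341343/353197 - 114965076/1049) + 368816) = 1/(-40604961879165/370503653 + 368816) = 1/(96042713405683/370503653) = 370503653/96042713405683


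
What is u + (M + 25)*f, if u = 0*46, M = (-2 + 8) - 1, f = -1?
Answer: -30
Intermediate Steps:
M = 5 (M = 6 - 1 = 5)
u = 0
u + (M + 25)*f = 0 + (5 + 25)*(-1) = 0 + 30*(-1) = 0 - 30 = -30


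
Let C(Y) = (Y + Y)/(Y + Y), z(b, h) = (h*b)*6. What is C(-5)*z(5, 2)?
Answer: 60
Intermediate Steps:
z(b, h) = 6*b*h (z(b, h) = (b*h)*6 = 6*b*h)
C(Y) = 1 (C(Y) = (2*Y)/((2*Y)) = (2*Y)*(1/(2*Y)) = 1)
C(-5)*z(5, 2) = 1*(6*5*2) = 1*60 = 60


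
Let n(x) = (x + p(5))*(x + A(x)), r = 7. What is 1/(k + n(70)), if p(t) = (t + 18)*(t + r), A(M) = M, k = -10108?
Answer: 1/38332 ≈ 2.6088e-5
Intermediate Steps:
p(t) = (7 + t)*(18 + t) (p(t) = (t + 18)*(t + 7) = (18 + t)*(7 + t) = (7 + t)*(18 + t))
n(x) = 2*x*(276 + x) (n(x) = (x + (126 + 5**2 + 25*5))*(x + x) = (x + (126 + 25 + 125))*(2*x) = (x + 276)*(2*x) = (276 + x)*(2*x) = 2*x*(276 + x))
1/(k + n(70)) = 1/(-10108 + 2*70*(276 + 70)) = 1/(-10108 + 2*70*346) = 1/(-10108 + 48440) = 1/38332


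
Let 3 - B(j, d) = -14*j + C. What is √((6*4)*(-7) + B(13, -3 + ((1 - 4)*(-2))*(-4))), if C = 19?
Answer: I*√2 ≈ 1.4142*I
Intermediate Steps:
B(j, d) = -16 + 14*j (B(j, d) = 3 - (-14*j + 19) = 3 - (19 - 14*j) = 3 + (-19 + 14*j) = -16 + 14*j)
√((6*4)*(-7) + B(13, -3 + ((1 - 4)*(-2))*(-4))) = √((6*4)*(-7) + (-16 + 14*13)) = √(24*(-7) + (-16 + 182)) = √(-168 + 166) = √(-2) = I*√2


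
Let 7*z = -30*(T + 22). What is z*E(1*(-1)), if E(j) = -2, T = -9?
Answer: 780/7 ≈ 111.43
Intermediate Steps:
z = -390/7 (z = (-30*(-9 + 22))/7 = (-30*13)/7 = (⅐)*(-390) = -390/7 ≈ -55.714)
z*E(1*(-1)) = -390/7*(-2) = 780/7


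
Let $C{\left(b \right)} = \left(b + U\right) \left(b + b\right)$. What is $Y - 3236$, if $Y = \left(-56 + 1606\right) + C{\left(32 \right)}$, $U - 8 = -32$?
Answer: $-1174$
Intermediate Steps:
$U = -24$ ($U = 8 - 32 = -24$)
$C{\left(b \right)} = 2 b \left(-24 + b\right)$ ($C{\left(b \right)} = \left(b - 24\right) \left(b + b\right) = \left(-24 + b\right) 2 b = 2 b \left(-24 + b\right)$)
$Y = 2062$ ($Y = \left(-56 + 1606\right) + 2 \cdot 32 \left(-24 + 32\right) = 1550 + 2 \cdot 32 \cdot 8 = 1550 + 512 = 2062$)
$Y - 3236 = 2062 - 3236 = -1174$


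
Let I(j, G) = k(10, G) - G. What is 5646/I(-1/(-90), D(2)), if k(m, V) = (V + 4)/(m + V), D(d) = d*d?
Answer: -6587/4 ≈ -1646.8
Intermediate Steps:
D(d) = d**2
k(m, V) = (4 + V)/(V + m)
I(j, G) = -G + (4 + G)/(10 + G) (I(j, G) = (4 + G)/(G + 10) - G = (4 + G)/(10 + G) - G = -G + (4 + G)/(10 + G))
5646/I(-1/(-90), D(2)) = 5646/(((4 + 2**2 - 1*2**2*(10 + 2**2))/(10 + 2**2))) = 5646/(((4 + 4 - 1*4*(10 + 4))/(10 + 4))) = 5646/(((4 + 4 - 1*4*14)/14)) = 5646/(((4 + 4 - 56)/14)) = 5646/(((1/14)*(-48))) = 5646/(-24/7) = 5646*(-7/24) = -6587/4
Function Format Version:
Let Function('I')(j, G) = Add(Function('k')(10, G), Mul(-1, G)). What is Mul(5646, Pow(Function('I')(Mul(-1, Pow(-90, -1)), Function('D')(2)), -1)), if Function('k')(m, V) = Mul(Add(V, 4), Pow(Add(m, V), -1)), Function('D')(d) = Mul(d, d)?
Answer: Rational(-6587, 4) ≈ -1646.8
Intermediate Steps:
Function('D')(d) = Pow(d, 2)
Function('k')(m, V) = Mul(Pow(Add(V, m), -1), Add(4, V)) (Function('k')(m, V) = Mul(Add(4, V), Pow(Add(V, m), -1)) = Mul(Pow(Add(V, m), -1), Add(4, V)))
Function('I')(j, G) = Add(Mul(-1, G), Mul(Pow(Add(10, G), -1), Add(4, G))) (Function('I')(j, G) = Add(Mul(Pow(Add(G, 10), -1), Add(4, G)), Mul(-1, G)) = Add(Mul(Pow(Add(10, G), -1), Add(4, G)), Mul(-1, G)) = Add(Mul(-1, G), Mul(Pow(Add(10, G), -1), Add(4, G))))
Mul(5646, Pow(Function('I')(Mul(-1, Pow(-90, -1)), Function('D')(2)), -1)) = Mul(5646, Pow(Mul(Pow(Add(10, Pow(2, 2)), -1), Add(4, Pow(2, 2), Mul(-1, Pow(2, 2), Add(10, Pow(2, 2))))), -1)) = Mul(5646, Pow(Mul(Pow(Add(10, 4), -1), Add(4, 4, Mul(-1, 4, Add(10, 4)))), -1)) = Mul(5646, Pow(Mul(Pow(14, -1), Add(4, 4, Mul(-1, 4, 14))), -1)) = Mul(5646, Pow(Mul(Rational(1, 14), Add(4, 4, -56)), -1)) = Mul(5646, Pow(Mul(Rational(1, 14), -48), -1)) = Mul(5646, Pow(Rational(-24, 7), -1)) = Mul(5646, Rational(-7, 24)) = Rational(-6587, 4)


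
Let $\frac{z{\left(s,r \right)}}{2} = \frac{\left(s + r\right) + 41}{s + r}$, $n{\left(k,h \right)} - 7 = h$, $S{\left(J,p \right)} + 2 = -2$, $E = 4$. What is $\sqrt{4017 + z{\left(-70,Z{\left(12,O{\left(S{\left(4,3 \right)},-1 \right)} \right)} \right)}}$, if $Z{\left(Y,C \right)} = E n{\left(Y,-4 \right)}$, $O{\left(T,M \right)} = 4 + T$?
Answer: $\frac{\sqrt{3378790}}{29} \approx 63.384$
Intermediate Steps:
$S{\left(J,p \right)} = -4$ ($S{\left(J,p \right)} = -2 - 2 = -4$)
$n{\left(k,h \right)} = 7 + h$
$Z{\left(Y,C \right)} = 12$ ($Z{\left(Y,C \right)} = 4 \left(7 - 4\right) = 4 \cdot 3 = 12$)
$z{\left(s,r \right)} = \frac{2 \left(41 + r + s\right)}{r + s}$ ($z{\left(s,r \right)} = 2 \frac{\left(s + r\right) + 41}{s + r} = 2 \frac{\left(r + s\right) + 41}{r + s} = 2 \frac{41 + r + s}{r + s} = \frac{2 \left(41 + r + s\right)}{r + s}$)
$\sqrt{4017 + z{\left(-70,Z{\left(12,O{\left(S{\left(4,3 \right)},-1 \right)} \right)} \right)}} = \sqrt{4017 + \frac{2 \left(41 + 12 - 70\right)}{12 - 70}} = \sqrt{4017 + 2 \frac{1}{-58} \left(-17\right)} = \sqrt{4017 + 2 \left(- \frac{1}{58}\right) \left(-17\right)} = \sqrt{4017 + \frac{17}{29}} = \sqrt{\frac{116510}{29}} = \frac{\sqrt{3378790}}{29}$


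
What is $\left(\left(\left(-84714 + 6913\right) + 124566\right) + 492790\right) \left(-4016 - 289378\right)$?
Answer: $-158302199670$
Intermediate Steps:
$\left(\left(\left(-84714 + 6913\right) + 124566\right) + 492790\right) \left(-4016 - 289378\right) = \left(\left(-77801 + 124566\right) + 492790\right) \left(-4016 - 289378\right) = \left(46765 + 492790\right) \left(-293394\right) = 539555 \left(-293394\right) = -158302199670$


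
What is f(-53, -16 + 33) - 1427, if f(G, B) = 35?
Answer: -1392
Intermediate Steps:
f(-53, -16 + 33) - 1427 = 35 - 1427 = -1392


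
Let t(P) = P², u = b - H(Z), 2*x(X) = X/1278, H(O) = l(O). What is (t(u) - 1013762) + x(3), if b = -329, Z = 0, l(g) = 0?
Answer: -771503891/852 ≈ -9.0552e+5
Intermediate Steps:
H(O) = 0
x(X) = X/2556 (x(X) = (X/1278)/2 = X/2556)
u = -329 (u = -329 - 1*0 = -329 + 0 = -329)
(t(u) - 1013762) + x(3) = ((-329)² - 1013762) + (1/2556)*3 = (108241 - 1013762) + 1/852 = -905521 + 1/852 = -771503891/852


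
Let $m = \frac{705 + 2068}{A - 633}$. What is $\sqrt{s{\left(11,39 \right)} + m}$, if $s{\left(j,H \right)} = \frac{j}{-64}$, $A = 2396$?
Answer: $\frac{\sqrt{278693277}}{14104} \approx 1.1836$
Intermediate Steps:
$s{\left(j,H \right)} = - \frac{j}{64}$ ($s{\left(j,H \right)} = j \left(- \frac{1}{64}\right) = - \frac{j}{64}$)
$m = \frac{2773}{1763}$ ($m = \frac{705 + 2068}{2396 - 633} = \frac{2773}{1763} \approx 1.5729$)
$\sqrt{s{\left(11,39 \right)} + m} = \sqrt{\left(- \frac{1}{64}\right) 11 + \frac{2773}{1763}} = \sqrt{- \frac{11}{64} + \frac{2773}{1763}} = \sqrt{\frac{158079}{112832}} = \frac{\sqrt{278693277}}{14104}$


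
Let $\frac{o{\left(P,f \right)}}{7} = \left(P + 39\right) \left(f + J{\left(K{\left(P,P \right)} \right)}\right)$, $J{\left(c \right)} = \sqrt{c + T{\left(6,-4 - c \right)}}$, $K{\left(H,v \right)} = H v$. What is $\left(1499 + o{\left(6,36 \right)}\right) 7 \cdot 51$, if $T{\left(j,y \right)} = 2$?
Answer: $4583523 + 112455 \sqrt{38} \approx 5.2767 \cdot 10^{6}$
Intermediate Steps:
$J{\left(c \right)} = \sqrt{2 + c}$ ($J{\left(c \right)} = \sqrt{c + 2} = \sqrt{2 + c}$)
$o{\left(P,f \right)} = 7 \left(39 + P\right) \left(f + \sqrt{2 + P^{2}}\right)$ ($o{\left(P,f \right)} = 7 \left(P + 39\right) \left(f + \sqrt{2 + P P}\right) = 7 \left(39 + P\right) \left(f + \sqrt{2 + P^{2}}\right)$)
$\left(1499 + o{\left(6,36 \right)}\right) 7 \cdot 51 = \left(1499 + \left(273 \cdot 36 + 273 \sqrt{2 + 6^{2}} + 7 \cdot 6 \cdot 36 + 7 \cdot 6 \sqrt{2 + 6^{2}}\right)\right) 7 \cdot 51 = \left(1499 + \left(9828 + 273 \sqrt{2 + 36} + 1512 + 7 \cdot 6 \sqrt{2 + 36}\right)\right) 357 = \left(1499 + \left(9828 + 273 \sqrt{38} + 1512 + 7 \cdot 6 \sqrt{38}\right)\right) 357 = \left(1499 + \left(9828 + 273 \sqrt{38} + 1512 + 42 \sqrt{38}\right)\right) 357 = \left(1499 + \left(11340 + 315 \sqrt{38}\right)\right) 357 = \left(12839 + 315 \sqrt{38}\right) 357 = 4583523 + 112455 \sqrt{38}$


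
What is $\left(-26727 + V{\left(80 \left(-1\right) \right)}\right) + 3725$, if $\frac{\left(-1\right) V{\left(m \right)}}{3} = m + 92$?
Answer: $-23038$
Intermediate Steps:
$V{\left(m \right)} = -276 - 3 m$ ($V{\left(m \right)} = - 3 \left(m + 92\right) = - 3 \left(92 + m\right) = -276 - 3 m$)
$\left(-26727 + V{\left(80 \left(-1\right) \right)}\right) + 3725 = \left(-26727 - \left(276 + 3 \cdot 80 \left(-1\right)\right)\right) + 3725 = \left(-26727 - 36\right) + 3725 = -26763 + 3725 = -23038$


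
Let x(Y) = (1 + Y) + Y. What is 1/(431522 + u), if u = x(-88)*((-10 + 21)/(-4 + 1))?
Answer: 3/1296491 ≈ 2.3139e-6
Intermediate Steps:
x(Y) = 1 + 2*Y
u = 1925/3 (u = (1 + 2*(-88))*((-10 + 21)/(-4 + 1)) = (1 - 176)*(11/(-3)) = -1925*(-1)/3 = -175*(-11/3) = 1925/3 ≈ 641.67)
1/(431522 + u) = 1/(431522 + 1925/3) = 1/(1296491/3) = 3/1296491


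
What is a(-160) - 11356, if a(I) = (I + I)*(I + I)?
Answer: 91044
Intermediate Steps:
a(I) = 4*I² (a(I) = (2*I)*(2*I) = 4*I²)
a(-160) - 11356 = 4*(-160)² - 11356 = 4*25600 - 11356 = 102400 - 11356 = 91044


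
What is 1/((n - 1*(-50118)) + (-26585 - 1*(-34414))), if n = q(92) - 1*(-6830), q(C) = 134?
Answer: 1/64911 ≈ 1.5406e-5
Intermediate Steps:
n = 6964 (n = 134 - 1*(-6830) = 134 + 6830 = 6964)
1/((n - 1*(-50118)) + (-26585 - 1*(-34414))) = 1/((6964 - 1*(-50118)) + (-26585 - 1*(-34414))) = 1/((6964 + 50118) + (-26585 + 34414)) = 1/(57082 + 7829) = 1/64911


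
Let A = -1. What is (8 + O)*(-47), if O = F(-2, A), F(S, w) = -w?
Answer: -423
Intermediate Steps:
O = 1 (O = -1*(-1) = 1)
(8 + O)*(-47) = (8 + 1)*(-47) = 9*(-47) = -423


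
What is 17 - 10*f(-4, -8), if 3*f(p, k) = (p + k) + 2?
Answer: 151/3 ≈ 50.333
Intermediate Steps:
f(p, k) = 2/3 + k/3 + p/3 (f(p, k) = ((p + k) + 2)/3 = ((k + p) + 2)/3 = (2 + k + p)/3 = 2/3 + k/3 + p/3)
17 - 10*f(-4, -8) = 17 - 10*(2/3 + (1/3)*(-8) + (1/3)*(-4)) = 17 - 10*(2/3 - 8/3 - 4/3) = 17 - 10*(-10/3) = 17 + 100/3 = 151/3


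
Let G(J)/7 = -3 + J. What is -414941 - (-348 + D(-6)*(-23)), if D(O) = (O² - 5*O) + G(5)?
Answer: -412753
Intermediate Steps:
G(J) = -21 + 7*J (G(J) = 7*(-3 + J) = -21 + 7*J)
D(O) = 14 + O² - 5*O (D(O) = (O² - 5*O) + (-21 + 7*5) = (O² - 5*O) + (-21 + 35) = (O² - 5*O) + 14 = 14 + O² - 5*O)
-414941 - (-348 + D(-6)*(-23)) = -414941 - (-348 + (14 + (-6)² - 5*(-6))*(-23)) = -414941 - (-348 + (14 + 36 + 30)*(-23)) = -414941 - (-348 + 80*(-23)) = -414941 - (-348 - 1840) = -414941 - 1*(-2188) = -414941 + 2188 = -412753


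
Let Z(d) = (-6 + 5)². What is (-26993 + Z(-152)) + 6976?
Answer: -20016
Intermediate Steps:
Z(d) = 1 (Z(d) = (-1)² = 1)
(-26993 + Z(-152)) + 6976 = (-26993 + 1) + 6976 = -26992 + 6976 = -20016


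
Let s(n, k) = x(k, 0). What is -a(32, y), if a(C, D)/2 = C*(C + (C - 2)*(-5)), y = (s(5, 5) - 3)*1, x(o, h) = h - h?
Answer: 7552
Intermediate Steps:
x(o, h) = 0
s(n, k) = 0
y = -3 (y = (0 - 3)*1 = -3*1 = -3)
a(C, D) = 2*C*(10 - 4*C) (a(C, D) = 2*(C*(C + (C - 2)*(-5))) = 2*(C*(C + (-2 + C)*(-5))) = 2*(C*(C + (10 - 5*C))) = 2*(C*(10 - 4*C)) = 2*C*(10 - 4*C))
-a(32, y) = -4*32*(5 - 2*32) = -4*32*(5 - 64) = -4*32*(-59) = -1*(-7552) = 7552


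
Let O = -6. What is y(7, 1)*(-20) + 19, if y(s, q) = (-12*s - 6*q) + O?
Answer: 1939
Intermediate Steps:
y(s, q) = -6 - 12*s - 6*q (y(s, q) = (-12*s - 6*q) - 6 = -6 - 12*s - 6*q)
y(7, 1)*(-20) + 19 = (-6 - 12*7 - 6*1)*(-20) + 19 = (-6 - 84 - 6)*(-20) + 19 = -96*(-20) + 19 = 1920 + 19 = 1939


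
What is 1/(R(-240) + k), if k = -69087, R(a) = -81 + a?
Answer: -1/69408 ≈ -1.4408e-5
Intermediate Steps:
1/(R(-240) + k) = 1/((-81 - 240) - 69087) = 1/(-321 - 69087) = 1/(-69408) = -1/69408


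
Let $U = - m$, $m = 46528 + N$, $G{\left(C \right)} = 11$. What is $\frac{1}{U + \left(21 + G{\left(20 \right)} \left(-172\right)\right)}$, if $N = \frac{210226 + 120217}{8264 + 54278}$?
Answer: $- \frac{62542}{3027300701} \approx -2.0659 \cdot 10^{-5}$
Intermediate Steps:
$N = \frac{330443}{62542} \approx 5.2835$
$m = \frac{2910284619}{62542}$ ($m = 46528 + \frac{330443}{62542} = \frac{2910284619}{62542} \approx 46533.0$)
$U = - \frac{2910284619}{62542}$ ($U = \left(-1\right) \frac{2910284619}{62542} = - \frac{2910284619}{62542} \approx -46533.0$)
$\frac{1}{U + \left(21 + G{\left(20 \right)} \left(-172\right)\right)} = \frac{1}{- \frac{2910284619}{62542} + \left(21 + 11 \left(-172\right)\right)} = \frac{1}{- \frac{2910284619}{62542} + \left(21 - 1892\right)} = \frac{1}{- \frac{2910284619}{62542} - 1871} = \frac{1}{- \frac{3027300701}{62542}} = - \frac{62542}{3027300701}$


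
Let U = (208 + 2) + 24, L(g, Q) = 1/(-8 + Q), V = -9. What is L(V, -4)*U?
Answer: -39/2 ≈ -19.500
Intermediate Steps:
U = 234 (U = 210 + 24 = 234)
L(V, -4)*U = 234/(-8 - 4) = 234/(-12) = -1/12*234 = -39/2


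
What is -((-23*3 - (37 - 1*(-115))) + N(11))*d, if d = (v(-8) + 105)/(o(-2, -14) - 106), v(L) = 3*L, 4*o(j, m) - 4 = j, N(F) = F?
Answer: -34020/211 ≈ -161.23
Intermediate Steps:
o(j, m) = 1 + j/4
d = -162/211 (d = (3*(-8) + 105)/((1 + (¼)*(-2)) - 106) = (-24 + 105)/((1 - ½) - 106) = 81/(½ - 106) = 81/(-211/2) = 81*(-2/211) = -162/211 ≈ -0.76777)
-((-23*3 - (37 - 1*(-115))) + N(11))*d = -((-23*3 - (37 - 1*(-115))) + 11)*(-162)/211 = -((-69 - (37 + 115)) + 11)*(-162)/211 = -((-69 - 1*152) + 11)*(-162)/211 = -((-69 - 152) + 11)*(-162)/211 = -(-221 + 11)*(-162)/211 = -(-210)*(-162)/211 = -1*34020/211 = -34020/211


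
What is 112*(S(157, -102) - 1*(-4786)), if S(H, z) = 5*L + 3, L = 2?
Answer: 537488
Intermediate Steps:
S(H, z) = 13 (S(H, z) = 5*2 + 3 = 10 + 3 = 13)
112*(S(157, -102) - 1*(-4786)) = 112*(13 - 1*(-4786)) = 112*(13 + 4786) = 112*4799 = 537488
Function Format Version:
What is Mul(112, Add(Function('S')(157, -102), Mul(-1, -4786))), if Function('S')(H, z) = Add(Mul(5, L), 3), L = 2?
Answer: 537488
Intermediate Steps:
Function('S')(H, z) = 13 (Function('S')(H, z) = Add(Mul(5, 2), 3) = Add(10, 3) = 13)
Mul(112, Add(Function('S')(157, -102), Mul(-1, -4786))) = Mul(112, Add(13, Mul(-1, -4786))) = Mul(112, Add(13, 4786)) = Mul(112, 4799) = 537488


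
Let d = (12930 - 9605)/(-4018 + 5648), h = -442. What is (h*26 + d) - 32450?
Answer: -14324427/326 ≈ -43940.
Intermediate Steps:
d = 665/326 (d = 3325/1630 = 3325*(1/1630) = 665/326 ≈ 2.0399)
(h*26 + d) - 32450 = (-442*26 + 665/326) - 32450 = (-11492 + 665/326) - 32450 = -3745727/326 - 32450 = -14324427/326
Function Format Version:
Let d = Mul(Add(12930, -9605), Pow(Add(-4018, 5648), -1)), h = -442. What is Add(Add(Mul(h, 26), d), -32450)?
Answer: Rational(-14324427, 326) ≈ -43940.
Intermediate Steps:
d = Rational(665, 326) (d = Mul(3325, Pow(1630, -1)) = Mul(3325, Rational(1, 1630)) = Rational(665, 326) ≈ 2.0399)
Add(Add(Mul(h, 26), d), -32450) = Add(Add(Mul(-442, 26), Rational(665, 326)), -32450) = Add(Add(-11492, Rational(665, 326)), -32450) = Add(Rational(-3745727, 326), -32450) = Rational(-14324427, 326)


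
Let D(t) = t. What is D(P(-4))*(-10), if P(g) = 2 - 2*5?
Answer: 80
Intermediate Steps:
P(g) = -8 (P(g) = 2 - 10 = -8)
D(P(-4))*(-10) = -8*(-10) = 80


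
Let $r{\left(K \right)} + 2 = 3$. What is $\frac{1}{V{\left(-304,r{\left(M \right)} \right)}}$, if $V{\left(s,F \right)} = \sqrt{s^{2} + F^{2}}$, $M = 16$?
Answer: $\frac{\sqrt{92417}}{92417} \approx 0.0032895$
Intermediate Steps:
$r{\left(K \right)} = 1$ ($r{\left(K \right)} = -2 + 3 = 1$)
$V{\left(s,F \right)} = \sqrt{F^{2} + s^{2}}$
$\frac{1}{V{\left(-304,r{\left(M \right)} \right)}} = \frac{1}{\sqrt{1^{2} + \left(-304\right)^{2}}} = \frac{1}{\sqrt{1 + 92416}} = \frac{1}{\sqrt{92417}} = \frac{\sqrt{92417}}{92417}$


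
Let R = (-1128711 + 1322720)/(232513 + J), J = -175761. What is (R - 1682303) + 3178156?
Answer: 84892843465/56752 ≈ 1.4959e+6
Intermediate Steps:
R = 194009/56752 (R = (-1128711 + 1322720)/(232513 - 175761) = 194009/56752 ≈ 3.4185)
(R - 1682303) + 3178156 = (194009/56752 - 1682303) + 3178156 = -95473865847/56752 + 3178156 = 84892843465/56752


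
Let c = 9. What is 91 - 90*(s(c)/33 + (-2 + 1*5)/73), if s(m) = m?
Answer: 50393/803 ≈ 62.756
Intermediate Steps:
91 - 90*(s(c)/33 + (-2 + 1*5)/73) = 91 - 90*(9/33 + (-2 + 1*5)/73) = 91 - 90*(9*(1/33) + (-2 + 5)*(1/73)) = 91 - 90*(3/11 + 3*(1/73)) = 91 - 90*(3/11 + 3/73) = 91 - 90*252/803 = 91 - 22680/803 = 50393/803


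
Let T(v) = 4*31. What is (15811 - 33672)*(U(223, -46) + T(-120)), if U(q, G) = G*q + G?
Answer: 181824980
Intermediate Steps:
T(v) = 124
U(q, G) = G + G*q
(15811 - 33672)*(U(223, -46) + T(-120)) = (15811 - 33672)*(-46*(1 + 223) + 124) = -17861*(-46*224 + 124) = -17861*(-10304 + 124) = -17861*(-10180) = 181824980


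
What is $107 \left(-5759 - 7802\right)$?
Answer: $-1451027$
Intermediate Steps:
$107 \left(-5759 - 7802\right) = 107 \left(-13561\right) = -1451027$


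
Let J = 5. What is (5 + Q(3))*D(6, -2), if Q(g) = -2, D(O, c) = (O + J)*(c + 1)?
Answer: -33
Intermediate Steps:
D(O, c) = (1 + c)*(5 + O) (D(O, c) = (O + 5)*(c + 1) = (5 + O)*(1 + c) = (1 + c)*(5 + O))
(5 + Q(3))*D(6, -2) = (5 - 2)*(5 + 6 + 5*(-2) + 6*(-2)) = 3*(5 + 6 - 10 - 12) = 3*(-11) = -33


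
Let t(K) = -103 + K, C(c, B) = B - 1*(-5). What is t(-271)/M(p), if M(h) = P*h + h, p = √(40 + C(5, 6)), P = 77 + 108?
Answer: -11*√51/279 ≈ -0.28156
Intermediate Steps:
C(c, B) = 5 + B (C(c, B) = B + 5 = 5 + B)
P = 185
p = √51 (p = √(40 + (5 + 6)) = √(40 + 11) = √51 ≈ 7.1414)
M(h) = 186*h (M(h) = 185*h + h = 186*h)
t(-271)/M(p) = (-103 - 271)/((186*√51)) = -11*√51/279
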